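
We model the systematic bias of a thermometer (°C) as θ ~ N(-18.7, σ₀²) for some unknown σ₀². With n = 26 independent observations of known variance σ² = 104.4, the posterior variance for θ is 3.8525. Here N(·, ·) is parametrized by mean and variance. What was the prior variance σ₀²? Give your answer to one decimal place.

σ₀² = 95.0

Posterior precision equals prior precision plus data precision: 1/σ_n² = 1/σ₀² + n/σ².
So 1/σ₀² = 1/3.8525 − 26/104.4 = 0.259572 − 0.249042 = 0.010530.
Hence σ₀² = 1/0.010530 ≈ 95.0.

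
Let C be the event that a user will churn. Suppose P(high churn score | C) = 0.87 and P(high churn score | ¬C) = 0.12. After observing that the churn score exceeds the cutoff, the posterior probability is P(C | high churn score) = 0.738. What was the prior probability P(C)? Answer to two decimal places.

In odds form, posterior odds = prior odds × likelihood ratio, so prior odds = posterior odds ÷ LR.
Posterior odds = 0.738/(1−0.738) = 2.8168. LR = 0.87/0.12 = 7.2500.
Prior odds = 2.8168/7.2500 = 0.3885, so P(C) = 0.3885/(1+0.3885) ≈ 0.28.

P(C) = 0.28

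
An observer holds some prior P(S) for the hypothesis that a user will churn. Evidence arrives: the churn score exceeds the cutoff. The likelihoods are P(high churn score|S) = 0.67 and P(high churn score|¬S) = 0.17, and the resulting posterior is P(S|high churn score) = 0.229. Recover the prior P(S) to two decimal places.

P(S) = 0.07

Bayes' rule in odds form gives O(S|E) = O(S)·[P(E|S)/P(E|¬S)], hence O(S) = O(S|E)/LR.
Posterior odds = 0.229/(1−0.229) = 0.2970. LR = 0.67/0.17 = 3.9412.
Prior odds = 0.2970/3.9412 = 0.0754, so P(S) = 0.0754/(1+0.0754) ≈ 0.07.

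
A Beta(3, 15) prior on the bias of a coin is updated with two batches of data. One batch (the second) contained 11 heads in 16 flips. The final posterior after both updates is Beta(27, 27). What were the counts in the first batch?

Because Beta–binomial updating is additive in the counts, the combined data contributed (α_post−α_prior, β_post−β_prior) successes and failures.
Total across both batches: 27−3=24 heads, 27−15=12 tails.
Subtract the second batch: 24−11=13 heads and 12−5=7 tails.

13 heads and 7 tails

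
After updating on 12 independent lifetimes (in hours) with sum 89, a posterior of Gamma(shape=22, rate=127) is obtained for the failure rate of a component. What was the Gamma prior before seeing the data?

Gamma–exponential conjugacy: posterior shape = α + n, posterior rate = β + Σtᵢ.
So α = 22 − 12 = 10 and β = 127 − 89 = 38.

Gamma(shape=10, rate=38)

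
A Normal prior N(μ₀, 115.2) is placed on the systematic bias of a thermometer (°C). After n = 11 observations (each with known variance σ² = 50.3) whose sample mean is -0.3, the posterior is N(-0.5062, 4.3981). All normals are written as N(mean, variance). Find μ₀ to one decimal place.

The posterior mean is a precision-weighted average: μ_n = (τ₀μ₀ + τ_data·x̄)/(τ₀+τ_data), with τ₀=1/σ₀² and τ_data=n/σ².
Here τ₀ = 1/115.2 = 0.008681 and τ_data = 11/50.3 = 0.218688, so τ_n = 0.227369.
Rearranging for μ₀: μ₀ = (μ_n·τ_n − τ_data·x̄)/τ₀ = (-0.5062·0.227369 − 0.218688·-0.3) / 0.008681 = -0.049488/0.008681 ≈ -5.7.

μ₀ = -5.7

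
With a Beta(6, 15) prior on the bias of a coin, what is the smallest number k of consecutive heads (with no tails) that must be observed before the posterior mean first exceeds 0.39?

After k heads and 0 tails the posterior is Beta(6+k, 15), with mean (6+k)/(6+15+k).
Set (6+k)/(21+k) > 0.39 and solve: k > (0.39·21 − 6)/(1 − 0.39) = 3.590.
The smallest integer exceeding 3.590 is 4, and checking k=4: (10)/(25) = 0.4000 > 0.39.

k = 4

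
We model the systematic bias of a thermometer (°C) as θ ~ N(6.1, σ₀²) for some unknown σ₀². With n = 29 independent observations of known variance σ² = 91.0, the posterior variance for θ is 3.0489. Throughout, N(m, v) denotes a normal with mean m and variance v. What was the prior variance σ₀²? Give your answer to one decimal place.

Posterior precision equals prior precision plus data precision: 1/σ_n² = 1/σ₀² + n/σ².
So 1/σ₀² = 1/3.0489 − 29/91.0 = 0.327987 − 0.318681 = 0.009306.
Hence σ₀² = 1/0.009306 ≈ 107.5.

σ₀² = 107.5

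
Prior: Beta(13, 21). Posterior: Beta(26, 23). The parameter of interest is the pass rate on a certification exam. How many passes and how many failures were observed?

A Beta(a, b) prior with s successes and f failures in binomial data gives a Beta(a+s, b+f) posterior.
Match parameters: s=26−13=13, f=23−21=2.

13 passes and 2 failures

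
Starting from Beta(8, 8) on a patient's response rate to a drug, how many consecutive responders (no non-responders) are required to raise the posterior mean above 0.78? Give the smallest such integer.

k = 21

After k responders and 0 non-responders the posterior is Beta(8+k, 8), with mean (8+k)/(8+8+k).
Set (8+k)/(16+k) > 0.78 and solve: k > (0.78·16 − 8)/(1 − 0.78) = 20.364.
The smallest integer exceeding 20.364 is 21, and checking k=21: (29)/(37) = 0.7838 > 0.78.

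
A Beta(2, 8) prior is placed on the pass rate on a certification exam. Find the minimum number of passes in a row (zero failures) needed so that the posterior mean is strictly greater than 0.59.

k = 10

After k passes and 0 failures the posterior is Beta(2+k, 8), with mean (2+k)/(2+8+k).
Set (2+k)/(10+k) > 0.59 and solve: k > (0.59·10 − 2)/(1 − 0.59) = 9.512.
The smallest integer exceeding 9.512 is 10.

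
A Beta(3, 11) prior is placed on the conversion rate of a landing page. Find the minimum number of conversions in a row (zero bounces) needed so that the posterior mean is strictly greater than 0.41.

k = 5

After k conversions and 0 bounces the posterior is Beta(3+k, 11), with mean (3+k)/(3+11+k).
Set (3+k)/(14+k) > 0.41 and solve: k > (0.41·14 − 3)/(1 − 0.41) = 4.644.
The smallest integer exceeding 4.644 is 5.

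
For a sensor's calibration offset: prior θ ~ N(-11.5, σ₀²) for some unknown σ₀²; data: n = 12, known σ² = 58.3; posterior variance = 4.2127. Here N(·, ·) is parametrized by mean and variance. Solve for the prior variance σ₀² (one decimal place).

σ₀² = 31.7

For the Normal–Normal model with known σ², precisions add: τ_n = τ₀ + n/σ².
So 1/σ₀² = 1/4.2127 − 12/58.3 = 0.237377 − 0.205832 = 0.031545.
Hence σ₀² = 1/0.031545 ≈ 31.7.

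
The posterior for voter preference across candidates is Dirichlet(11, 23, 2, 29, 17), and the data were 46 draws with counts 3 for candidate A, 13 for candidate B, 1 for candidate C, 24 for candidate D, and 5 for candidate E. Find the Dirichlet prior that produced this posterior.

Dirichlet(8, 10, 1, 5, 12)

For a Dirichlet(α) prior with multinomial counts c, the posterior is Dirichlet(α + c) componentwise.
Subtract each count from the matching posterior parameter: 11−3=8, 23−13=10, 2−1=1, 29−24=5, 17−5=12.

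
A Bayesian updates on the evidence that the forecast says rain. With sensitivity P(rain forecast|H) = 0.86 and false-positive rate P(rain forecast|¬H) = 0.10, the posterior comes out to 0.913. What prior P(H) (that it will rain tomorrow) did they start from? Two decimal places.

Bayes' rule in odds form gives O(H|E) = O(H)·[P(E|H)/P(E|¬H)], hence O(H) = O(H|E)/LR.
Posterior odds = 0.913/(1−0.913) = 10.4943. LR = 0.86/0.10 = 8.6000.
Prior odds = 10.4943/8.6000 = 1.2203, so P(H) = 1.2203/(1+1.2203) ≈ 0.55.

P(H) = 0.55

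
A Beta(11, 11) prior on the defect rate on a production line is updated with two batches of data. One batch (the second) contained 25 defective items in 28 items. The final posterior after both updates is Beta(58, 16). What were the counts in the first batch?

Because Beta–binomial updating is additive in the counts, the combined data contributed (α_post−α_prior, β_post−β_prior) successes and failures.
Total across both batches: 58−11=47 defective items, 16−11=5 good items.
Subtract the second batch: 47−25=22 defective items and 5−3=2 good items.

22 defective items and 2 good items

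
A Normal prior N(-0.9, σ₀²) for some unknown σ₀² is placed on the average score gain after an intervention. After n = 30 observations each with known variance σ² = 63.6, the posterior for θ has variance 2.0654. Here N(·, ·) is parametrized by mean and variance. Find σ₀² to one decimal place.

σ₀² = 80.2

For the Normal–Normal model with known σ², precisions add: τ_n = τ₀ + n/σ².
So 1/σ₀² = 1/2.0654 − 30/63.6 = 0.484168 − 0.471698 = 0.012470.
Hence σ₀² = 1/0.012470 ≈ 80.2.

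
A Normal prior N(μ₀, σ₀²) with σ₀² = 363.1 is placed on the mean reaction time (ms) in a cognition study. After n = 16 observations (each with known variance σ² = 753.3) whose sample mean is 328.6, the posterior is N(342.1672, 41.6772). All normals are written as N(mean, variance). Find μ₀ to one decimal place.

μ₀ = 446.8

The posterior mean is a precision-weighted average: μ_n = (τ₀μ₀ + τ_data·x̄)/(τ₀+τ_data), with τ₀=1/σ₀² and τ_data=n/σ².
Here τ₀ = 1/363.1 = 0.002754 and τ_data = 16/753.3 = 0.021240, so τ_n = 0.023994.
Rearranging for μ₀: μ₀ = (μ_n·τ_n − τ_data·x̄)/τ₀ = (342.1672·0.023994 − 0.021240·328.6) / 0.002754 = 1.230496/0.002754 ≈ 446.8.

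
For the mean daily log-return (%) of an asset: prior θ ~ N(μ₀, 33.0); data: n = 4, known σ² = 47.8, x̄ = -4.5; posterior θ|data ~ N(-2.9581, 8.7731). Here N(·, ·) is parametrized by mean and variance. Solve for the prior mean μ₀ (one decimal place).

μ₀ = 1.3

The posterior mean is a precision-weighted average: μ_n = (τ₀μ₀ + τ_data·x̄)/(τ₀+τ_data), with τ₀=1/σ₀² and τ_data=n/σ².
Here τ₀ = 1/33.0 = 0.030303 and τ_data = 4/47.8 = 0.083682, so τ_n = 0.113985.
Rearranging for μ₀: μ₀ = (μ_n·τ_n − τ_data·x̄)/τ₀ = (-2.9581·0.113985 − 0.083682·-4.5) / 0.030303 = 0.039390/0.030303 ≈ 1.3.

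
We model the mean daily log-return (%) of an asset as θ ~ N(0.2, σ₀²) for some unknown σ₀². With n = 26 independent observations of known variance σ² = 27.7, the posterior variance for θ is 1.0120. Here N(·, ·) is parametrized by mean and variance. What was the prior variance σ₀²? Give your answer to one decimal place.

σ₀² = 20.2

Posterior precision equals prior precision plus data precision: 1/σ_n² = 1/σ₀² + n/σ².
So 1/σ₀² = 1/1.0120 − 26/27.7 = 0.988142 − 0.938628 = 0.049514.
Hence σ₀² = 1/0.049514 ≈ 20.2.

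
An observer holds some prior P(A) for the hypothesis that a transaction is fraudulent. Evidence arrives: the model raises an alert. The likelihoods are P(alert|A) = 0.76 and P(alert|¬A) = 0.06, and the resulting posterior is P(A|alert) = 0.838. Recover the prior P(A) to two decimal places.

P(A) = 0.29

Bayes' rule in odds form gives O(A|E) = O(A)·[P(E|A)/P(E|¬A)], hence O(A) = O(A|E)/LR.
Posterior odds = 0.838/(1−0.838) = 5.1728. LR = 0.76/0.06 = 12.6667.
Prior odds = 5.1728/12.6667 = 0.4084, so P(A) = 0.4084/(1+0.4084) ≈ 0.29.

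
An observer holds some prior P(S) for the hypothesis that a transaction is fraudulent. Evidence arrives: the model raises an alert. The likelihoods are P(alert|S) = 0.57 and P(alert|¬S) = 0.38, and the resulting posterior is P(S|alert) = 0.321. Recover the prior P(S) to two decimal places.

P(S) = 0.24

Bayes' rule in odds form gives O(S|E) = O(S)·[P(E|S)/P(E|¬S)], hence O(S) = O(S|E)/LR.
Posterior odds = 0.321/(1−0.321) = 0.4728. LR = 0.57/0.38 = 1.5000.
Prior odds = 0.4728/1.5000 = 0.3152, so P(S) = 0.3152/(1+0.3152) ≈ 0.24.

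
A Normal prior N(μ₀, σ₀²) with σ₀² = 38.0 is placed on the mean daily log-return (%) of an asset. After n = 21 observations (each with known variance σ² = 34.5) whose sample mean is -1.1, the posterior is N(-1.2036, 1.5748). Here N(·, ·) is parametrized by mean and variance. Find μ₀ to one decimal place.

μ₀ = -3.6

With known observation variance, the Normal–Normal posterior has precision τ_n = τ₀ + n/σ² and mean μ_n = (τ₀μ₀ + (n/σ²)x̄)/τ_n.
Here τ₀ = 1/38.0 = 0.026316 and τ_data = 21/34.5 = 0.608696, so τ_n = 0.635012.
Rearranging for μ₀: μ₀ = (μ_n·τ_n − τ_data·x̄)/τ₀ = (-1.2036·0.635012 − 0.608696·-1.1) / 0.026316 = -0.094735/0.026316 ≈ -3.6.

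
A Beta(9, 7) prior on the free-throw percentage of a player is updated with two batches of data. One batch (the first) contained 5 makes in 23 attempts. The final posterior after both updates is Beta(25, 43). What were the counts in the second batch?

Because Beta–binomial updating is additive in the counts, the combined data contributed (α_post−α_prior, β_post−β_prior) successes and failures.
Total across both batches: 25−9=16 makes, 43−7=36 misses.
Subtract the first batch: 16−5=11 makes and 36−18=18 misses.

11 makes and 18 misses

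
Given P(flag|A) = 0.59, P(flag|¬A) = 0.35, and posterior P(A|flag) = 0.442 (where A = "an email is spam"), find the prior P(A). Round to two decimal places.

P(A) = 0.32

Bayes' rule in odds form gives O(A|E) = O(A)·[P(E|A)/P(E|¬A)], hence O(A) = O(A|E)/LR.
Posterior odds = 0.442/(1−0.442) = 0.7921. LR = 0.59/0.35 = 1.6857.
Prior odds = 0.7921/1.6857 = 0.4699, so P(A) = 0.4699/(1+0.4699) ≈ 0.32.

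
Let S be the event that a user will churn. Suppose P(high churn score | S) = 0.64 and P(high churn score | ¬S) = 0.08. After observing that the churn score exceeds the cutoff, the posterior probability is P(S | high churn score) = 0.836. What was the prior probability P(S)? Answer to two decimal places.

In odds form, posterior odds = prior odds × likelihood ratio, so prior odds = posterior odds ÷ LR.
Posterior odds = 0.836/(1−0.836) = 5.0976. LR = 0.64/0.08 = 8.0000.
Prior odds = 5.0976/8.0000 = 0.6372, so P(S) = 0.6372/(1+0.6372) ≈ 0.39.

P(S) = 0.39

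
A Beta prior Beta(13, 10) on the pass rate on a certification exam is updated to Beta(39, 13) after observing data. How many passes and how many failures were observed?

26 passes and 3 failures

Beta is conjugate to the binomial likelihood: posterior = Beta(a+s, b+f).
So s = 39 − 13 = 26 and f = 13 − 10 = 3.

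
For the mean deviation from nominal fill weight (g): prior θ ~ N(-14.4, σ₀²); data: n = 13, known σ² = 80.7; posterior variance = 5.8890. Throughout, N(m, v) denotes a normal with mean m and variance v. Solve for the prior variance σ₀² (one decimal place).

σ₀² = 114.7

Posterior precision equals prior precision plus data precision: 1/σ_n² = 1/σ₀² + n/σ².
So 1/σ₀² = 1/5.8890 − 13/80.7 = 0.169808 − 0.161090 = 0.008718.
Hence σ₀² = 1/0.008718 ≈ 114.7.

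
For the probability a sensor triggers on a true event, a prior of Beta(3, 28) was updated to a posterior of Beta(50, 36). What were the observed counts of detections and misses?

47 detections and 8 misses

A Beta(a, b) prior with s successes and f failures in binomial data gives a Beta(a+s, b+f) posterior.
So s = 50 − 3 = 47 and f = 36 − 28 = 8.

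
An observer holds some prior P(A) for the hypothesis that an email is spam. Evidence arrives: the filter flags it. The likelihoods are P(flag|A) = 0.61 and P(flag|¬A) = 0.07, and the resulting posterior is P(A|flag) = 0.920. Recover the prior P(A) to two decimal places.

In odds form, posterior odds = prior odds × likelihood ratio, so prior odds = posterior odds ÷ LR.
Posterior odds = 0.920/(1−0.920) = 11.5000. LR = 0.61/0.07 = 8.7143.
Prior odds = 11.5000/8.7143 = 1.3197, so P(A) = 1.3197/(1+1.3197) ≈ 0.57.

P(A) = 0.57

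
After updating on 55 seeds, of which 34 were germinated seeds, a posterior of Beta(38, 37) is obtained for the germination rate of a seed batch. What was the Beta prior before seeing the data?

A Beta(a, b) prior with s successes and f failures in binomial data gives a Beta(a+s, b+f) posterior.
Subtract the data counts: 38−34=4, 37−21=16.

Beta(4, 16)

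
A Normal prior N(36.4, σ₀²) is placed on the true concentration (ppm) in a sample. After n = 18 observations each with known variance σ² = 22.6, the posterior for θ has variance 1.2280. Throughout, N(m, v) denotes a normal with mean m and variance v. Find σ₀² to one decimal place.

σ₀² = 56.0

For the Normal–Normal model with known σ², precisions add: τ_n = τ₀ + n/σ².
So 1/σ₀² = 1/1.2280 − 18/22.6 = 0.814332 − 0.796460 = 0.017872.
Hence σ₀² = 1/0.017872 ≈ 56.0.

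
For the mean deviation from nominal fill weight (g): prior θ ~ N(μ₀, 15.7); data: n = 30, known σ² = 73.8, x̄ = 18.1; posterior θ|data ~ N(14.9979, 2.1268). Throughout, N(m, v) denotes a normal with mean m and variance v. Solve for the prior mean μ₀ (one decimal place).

μ₀ = -4.8

With known observation variance, the Normal–Normal posterior has precision τ_n = τ₀ + n/σ² and mean μ_n = (τ₀μ₀ + (n/σ²)x̄)/τ_n.
Here τ₀ = 1/15.7 = 0.063694 and τ_data = 30/73.8 = 0.406504, so τ_n = 0.470198.
Rearranging for μ₀: μ₀ = (μ_n·τ_n − τ_data·x̄)/τ₀ = (14.9979·0.470198 − 0.406504·18.1) / 0.063694 = -0.305740/0.063694 ≈ -4.8.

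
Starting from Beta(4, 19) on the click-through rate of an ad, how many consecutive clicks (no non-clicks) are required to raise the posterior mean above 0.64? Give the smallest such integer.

After k clicks and 0 non-clicks the posterior is Beta(4+k, 19), with mean (4+k)/(4+19+k).
Set (4+k)/(23+k) > 0.64 and solve: k > (0.64·23 − 4)/(1 − 0.64) = 29.778.
The smallest integer exceeding 29.778 is 30, and checking k=30: (34)/(53) = 0.6415 > 0.64.

k = 30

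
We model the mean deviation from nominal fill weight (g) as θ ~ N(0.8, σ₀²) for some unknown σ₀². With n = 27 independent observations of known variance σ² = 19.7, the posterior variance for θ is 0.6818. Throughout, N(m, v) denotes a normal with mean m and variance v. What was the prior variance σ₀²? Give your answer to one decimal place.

For the Normal–Normal model with known σ², precisions add: τ_n = τ₀ + n/σ².
So 1/σ₀² = 1/0.6818 − 27/19.7 = 1.466706 − 1.370558 = 0.096148.
Hence σ₀² = 1/0.096148 ≈ 10.4.

σ₀² = 10.4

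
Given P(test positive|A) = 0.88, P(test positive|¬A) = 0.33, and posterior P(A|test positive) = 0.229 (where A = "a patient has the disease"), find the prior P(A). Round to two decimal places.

P(A) = 0.10

Bayes' rule in odds form gives O(A|E) = O(A)·[P(E|A)/P(E|¬A)], hence O(A) = O(A|E)/LR.
Posterior odds = 0.229/(1−0.229) = 0.2970. LR = 0.88/0.33 = 2.6667.
Prior odds = 0.2970/2.6667 = 0.1114, so P(A) = 0.1114/(1+0.1114) ≈ 0.10.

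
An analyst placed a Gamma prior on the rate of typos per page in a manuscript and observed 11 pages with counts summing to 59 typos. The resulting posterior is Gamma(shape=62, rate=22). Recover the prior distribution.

A Gamma(α, β) prior (rate parametrization) on a Poisson rate with n observations summing to S gives posterior Gamma(α+S, β+n).
So α = 62 − 59 = 3 and β = 22 − 11 = 11.

Gamma(shape=3, rate=11)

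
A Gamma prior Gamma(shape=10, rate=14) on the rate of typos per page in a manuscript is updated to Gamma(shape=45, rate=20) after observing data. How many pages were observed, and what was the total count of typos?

A Gamma(α, β) prior (rate parametrization) on a Poisson rate with n observations summing to S gives posterior Gamma(α+S, β+n).
Matching: Σxᵢ = 45 − 10 = 35 and n = 20 − 14 = 6.

n = 6 pages with total 35 typos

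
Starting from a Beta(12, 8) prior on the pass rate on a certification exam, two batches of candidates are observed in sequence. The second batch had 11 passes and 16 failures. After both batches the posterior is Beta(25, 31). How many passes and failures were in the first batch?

Sequential conjugate updates are equivalent to a single update on the pooled data, so total successes = posterior α − prior α and total failures = posterior β − prior β.
Total across both batches: 25−12=13 passes, 31−8=23 failures.
Subtract the second batch: 13−11=2 passes and 23−16=7 failures.

2 passes and 7 failures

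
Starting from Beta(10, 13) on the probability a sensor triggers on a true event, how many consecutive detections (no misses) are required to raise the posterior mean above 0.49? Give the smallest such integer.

k = 3

After k detections and 0 misses the posterior is Beta(10+k, 13), with mean (10+k)/(10+13+k).
Set (10+k)/(23+k) > 0.49 and solve: k > (0.49·23 − 10)/(1 − 0.49) = 2.490.
The smallest integer exceeding 2.490 is 3, and checking k=3: (13)/(26) = 0.5000 > 0.49.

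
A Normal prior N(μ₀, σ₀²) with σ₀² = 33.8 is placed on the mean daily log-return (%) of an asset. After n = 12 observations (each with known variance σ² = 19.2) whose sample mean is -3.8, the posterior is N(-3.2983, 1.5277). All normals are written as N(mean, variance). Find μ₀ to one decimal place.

μ₀ = 7.3

The posterior mean is a precision-weighted average: μ_n = (τ₀μ₀ + τ_data·x̄)/(τ₀+τ_data), with τ₀=1/σ₀² and τ_data=n/σ².
Here τ₀ = 1/33.8 = 0.029586 and τ_data = 12/19.2 = 0.625000, so τ_n = 0.654586.
Rearranging for μ₀: μ₀ = (μ_n·τ_n − τ_data·x̄)/τ₀ = (-3.2983·0.654586 − 0.625000·-3.8) / 0.029586 = 0.215979/0.029586 ≈ 7.3.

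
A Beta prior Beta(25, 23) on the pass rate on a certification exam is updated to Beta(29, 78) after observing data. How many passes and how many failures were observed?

Under Beta–binomial conjugacy the posterior parameters are (a+s, b+f).
Match parameters: s=29−25=4, f=78−23=55.

4 passes and 55 failures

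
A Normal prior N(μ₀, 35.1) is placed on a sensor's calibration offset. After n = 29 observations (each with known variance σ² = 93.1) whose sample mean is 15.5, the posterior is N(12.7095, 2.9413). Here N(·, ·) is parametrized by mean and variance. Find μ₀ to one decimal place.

With known observation variance, the Normal–Normal posterior has precision τ_n = τ₀ + n/σ² and mean μ_n = (τ₀μ₀ + (n/σ²)x̄)/τ_n.
Here τ₀ = 1/35.1 = 0.028490 and τ_data = 29/93.1 = 0.311493, so τ_n = 0.339983.
Rearranging for μ₀: μ₀ = (μ_n·τ_n − τ_data·x̄)/τ₀ = (12.7095·0.339983 − 0.311493·15.5) / 0.028490 = -0.507128/0.028490 ≈ -17.8.

μ₀ = -17.8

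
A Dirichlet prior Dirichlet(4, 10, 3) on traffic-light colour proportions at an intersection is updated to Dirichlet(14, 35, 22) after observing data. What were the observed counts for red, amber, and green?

counts (10, 25, 19)

For a Dirichlet(α) prior with multinomial counts c, the posterior is Dirichlet(α + c) componentwise.
Counts are posterior − prior componentwise: 14−4=10, 35−10=25, 22−3=19.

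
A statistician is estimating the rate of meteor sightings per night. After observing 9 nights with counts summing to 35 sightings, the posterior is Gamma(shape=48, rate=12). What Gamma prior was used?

Gamma(shape=13, rate=3)

Gamma–Poisson conjugacy: posterior shape = α + Σxᵢ, posterior rate = β + n.
So α = 48 − 35 = 13 and β = 12 − 9 = 3.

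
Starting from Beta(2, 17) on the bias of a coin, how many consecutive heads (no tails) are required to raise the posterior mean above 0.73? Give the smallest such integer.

k = 44

After k heads and 0 tails the posterior is Beta(2+k, 17), with mean (2+k)/(2+17+k).
Set (2+k)/(19+k) > 0.73 and solve: k > (0.73·19 − 2)/(1 − 0.73) = 43.963.
The smallest integer exceeding 43.963 is 44.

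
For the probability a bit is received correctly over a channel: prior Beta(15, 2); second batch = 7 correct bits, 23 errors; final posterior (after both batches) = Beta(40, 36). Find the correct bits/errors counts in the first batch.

18 correct bits and 11 errors

Because Beta–binomial updating is additive in the counts, the combined data contributed (α_post−α_prior, β_post−β_prior) successes and failures.
Total across both batches: 40−15=25 correct bits, 36−2=34 errors.
Subtract the second batch: 25−7=18 correct bits and 34−23=11 errors.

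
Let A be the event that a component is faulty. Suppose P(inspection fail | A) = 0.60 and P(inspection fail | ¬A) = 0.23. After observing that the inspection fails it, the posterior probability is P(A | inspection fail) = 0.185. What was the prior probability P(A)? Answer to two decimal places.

P(A) = 0.08

In odds form, posterior odds = prior odds × likelihood ratio, so prior odds = posterior odds ÷ LR.
Posterior odds = 0.185/(1−0.185) = 0.2270. LR = 0.60/0.23 = 2.6087.
Prior odds = 0.2270/2.6087 = 0.0870, so P(A) = 0.0870/(1+0.0870) ≈ 0.08.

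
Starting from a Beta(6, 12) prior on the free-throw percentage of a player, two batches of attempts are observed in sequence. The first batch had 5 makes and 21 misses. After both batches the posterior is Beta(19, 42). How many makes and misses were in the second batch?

8 makes and 9 misses

Because Beta–binomial updating is additive in the counts, the combined data contributed (α_post−α_prior, β_post−β_prior) successes and failures.
Total across both batches: 19−6=13 makes, 42−12=30 misses.
Subtract the first batch: 13−5=8 makes and 30−21=9 misses.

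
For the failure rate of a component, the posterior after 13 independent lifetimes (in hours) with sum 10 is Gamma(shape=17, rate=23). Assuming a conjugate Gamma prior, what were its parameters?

Gamma(shape=4, rate=13)

For an exponential likelihood with a Gamma(α, β) prior on the rate, n observations with total T give posterior Gamma(α+n, β+T).
So α = 17 − 13 = 4 and β = 23 − 10 = 13.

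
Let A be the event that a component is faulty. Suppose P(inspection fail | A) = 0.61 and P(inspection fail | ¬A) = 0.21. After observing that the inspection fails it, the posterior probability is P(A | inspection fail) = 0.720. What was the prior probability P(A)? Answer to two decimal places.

P(A) = 0.47

Bayes' rule in odds form gives O(A|E) = O(A)·[P(E|A)/P(E|¬A)], hence O(A) = O(A|E)/LR.
Posterior odds = 0.720/(1−0.720) = 2.5714. LR = 0.61/0.21 = 2.9048.
Prior odds = 2.5714/2.9048 = 0.8852, so P(A) = 0.8852/(1+0.8852) ≈ 0.47.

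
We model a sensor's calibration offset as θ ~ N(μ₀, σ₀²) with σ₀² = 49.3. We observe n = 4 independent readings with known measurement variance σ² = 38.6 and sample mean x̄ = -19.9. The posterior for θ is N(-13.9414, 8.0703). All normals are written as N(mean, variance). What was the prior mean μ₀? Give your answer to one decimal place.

With known observation variance, the Normal–Normal posterior has precision τ_n = τ₀ + n/σ² and mean μ_n = (τ₀μ₀ + (n/σ²)x̄)/τ_n.
Here τ₀ = 1/49.3 = 0.020284 and τ_data = 4/38.6 = 0.103627, so τ_n = 0.123911.
Rearranging for μ₀: μ₀ = (μ_n·τ_n − τ_data·x̄)/τ₀ = (-13.9414·0.123911 − 0.103627·-19.9) / 0.020284 = 0.334684/0.020284 ≈ 16.5.

μ₀ = 16.5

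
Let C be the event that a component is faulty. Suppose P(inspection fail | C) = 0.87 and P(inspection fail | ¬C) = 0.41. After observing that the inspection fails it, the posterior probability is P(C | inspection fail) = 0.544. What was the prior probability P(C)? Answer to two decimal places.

In odds form, posterior odds = prior odds × likelihood ratio, so prior odds = posterior odds ÷ LR.
Posterior odds = 0.544/(1−0.544) = 1.1930. LR = 0.87/0.41 = 2.1220.
Prior odds = 1.1930/2.1220 = 0.5622, so P(C) = 0.5622/(1+0.5622) ≈ 0.36.

P(C) = 0.36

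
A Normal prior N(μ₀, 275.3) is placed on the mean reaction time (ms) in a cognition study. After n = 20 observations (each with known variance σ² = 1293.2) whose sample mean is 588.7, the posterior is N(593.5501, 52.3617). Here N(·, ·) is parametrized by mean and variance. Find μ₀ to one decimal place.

μ₀ = 614.2

The posterior mean is a precision-weighted average: μ_n = (τ₀μ₀ + τ_data·x̄)/(τ₀+τ_data), with τ₀=1/σ₀² and τ_data=n/σ².
Here τ₀ = 1/275.3 = 0.003632 and τ_data = 20/1293.2 = 0.015466, so τ_n = 0.019098.
Rearranging for μ₀: μ₀ = (μ_n·τ_n − τ_data·x̄)/τ₀ = (593.5501·0.019098 − 0.015466·588.7) / 0.003632 = 2.230786/0.003632 ≈ 614.2.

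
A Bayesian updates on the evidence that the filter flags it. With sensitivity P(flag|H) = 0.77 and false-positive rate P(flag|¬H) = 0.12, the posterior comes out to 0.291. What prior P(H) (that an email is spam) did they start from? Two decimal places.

Bayes' rule in odds form gives O(H|E) = O(H)·[P(E|H)/P(E|¬H)], hence O(H) = O(H|E)/LR.
Posterior odds = 0.291/(1−0.291) = 0.4104. LR = 0.77/0.12 = 6.4167.
Prior odds = 0.4104/6.4167 = 0.0640, so P(H) = 0.0640/(1+0.0640) ≈ 0.06.

P(H) = 0.06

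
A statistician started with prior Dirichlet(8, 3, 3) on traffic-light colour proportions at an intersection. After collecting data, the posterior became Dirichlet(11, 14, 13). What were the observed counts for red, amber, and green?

For a Dirichlet(α) prior with multinomial counts c, the posterior is Dirichlet(α + c) componentwise.
Counts are posterior − prior componentwise: 11−8=3, 14−3=11, 13−3=10.

counts (3, 11, 10)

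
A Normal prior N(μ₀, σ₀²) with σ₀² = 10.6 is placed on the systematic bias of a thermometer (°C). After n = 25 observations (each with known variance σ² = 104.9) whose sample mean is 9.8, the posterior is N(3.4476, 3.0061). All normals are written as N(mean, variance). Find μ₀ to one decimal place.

The posterior mean is a precision-weighted average: μ_n = (τ₀μ₀ + τ_data·x̄)/(τ₀+τ_data), with τ₀=1/σ₀² and τ_data=n/σ².
Here τ₀ = 1/10.6 = 0.094340 and τ_data = 25/104.9 = 0.238322, so τ_n = 0.332662.
Rearranging for μ₀: μ₀ = (μ_n·τ_n − τ_data·x̄)/τ₀ = (3.4476·0.332662 − 0.238322·9.8) / 0.094340 = -1.188670/0.094340 ≈ -12.6.

μ₀ = -12.6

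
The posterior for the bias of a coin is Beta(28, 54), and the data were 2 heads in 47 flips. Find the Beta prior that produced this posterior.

Beta is conjugate to the binomial likelihood: posterior = Beta(α+s, β+f).
Subtract the data counts: 28−2=26, 54−45=9.

Beta(26, 9)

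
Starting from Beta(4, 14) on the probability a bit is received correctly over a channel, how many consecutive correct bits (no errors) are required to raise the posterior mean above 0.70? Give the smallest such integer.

After k correct bits and 0 errors the posterior is Beta(4+k, 14), with mean (4+k)/(4+14+k).
Set (4+k)/(18+k) > 0.70 and solve: k > (0.70·18 − 4)/(1 − 0.70) = 28.667.
The smallest integer exceeding 28.667 is 29, and checking k=29: (33)/(47) = 0.7021 > 0.70.

k = 29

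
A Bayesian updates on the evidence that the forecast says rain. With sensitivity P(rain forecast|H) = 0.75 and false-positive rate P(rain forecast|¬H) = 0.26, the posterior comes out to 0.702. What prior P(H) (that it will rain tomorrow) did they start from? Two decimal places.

In odds form, posterior odds = prior odds × likelihood ratio, so prior odds = posterior odds ÷ LR.
Posterior odds = 0.702/(1−0.702) = 2.3557. LR = 0.75/0.26 = 2.8846.
Prior odds = 2.3557/2.8846 = 0.8166, so P(H) = 0.8166/(1+0.8166) ≈ 0.45.

P(H) = 0.45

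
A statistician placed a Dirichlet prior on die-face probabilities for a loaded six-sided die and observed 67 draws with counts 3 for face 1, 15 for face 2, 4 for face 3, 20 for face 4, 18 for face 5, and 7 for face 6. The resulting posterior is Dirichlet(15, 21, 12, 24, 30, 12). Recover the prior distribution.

Dirichlet(12, 6, 8, 4, 12, 5)

For a Dirichlet(α) prior with multinomial counts c, the posterior is Dirichlet(α + c) componentwise.
Subtract each count from the matching posterior parameter: 15−3=12, 21−15=6, 12−4=8, 24−20=4, 30−18=12, 12−7=5.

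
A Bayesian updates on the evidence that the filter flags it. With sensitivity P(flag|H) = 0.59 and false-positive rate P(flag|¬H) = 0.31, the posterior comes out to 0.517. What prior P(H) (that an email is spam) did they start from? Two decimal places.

P(H) = 0.36

Bayes' rule in odds form gives O(H|E) = O(H)·[P(E|H)/P(E|¬H)], hence O(H) = O(H|E)/LR.
Posterior odds = 0.517/(1−0.517) = 1.0704. LR = 0.59/0.31 = 1.9032.
Prior odds = 1.0704/1.9032 = 0.5624, so P(H) = 0.5624/(1+0.5624) ≈ 0.36.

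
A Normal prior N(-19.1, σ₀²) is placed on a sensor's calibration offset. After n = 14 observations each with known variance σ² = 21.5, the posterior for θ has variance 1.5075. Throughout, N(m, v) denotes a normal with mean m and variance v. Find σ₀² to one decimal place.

σ₀² = 82.1

Posterior precision equals prior precision plus data precision: 1/σ_n² = 1/σ₀² + n/σ².
So 1/σ₀² = 1/1.5075 − 14/21.5 = 0.663350 − 0.651163 = 0.012187.
Hence σ₀² = 1/0.012187 ≈ 82.1.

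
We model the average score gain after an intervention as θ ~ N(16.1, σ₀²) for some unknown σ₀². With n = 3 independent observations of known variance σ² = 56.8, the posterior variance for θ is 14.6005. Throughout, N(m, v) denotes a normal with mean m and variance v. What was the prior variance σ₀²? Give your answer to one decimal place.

For the Normal–Normal model with known σ², precisions add: τ_n = τ₀ + n/σ².
So 1/σ₀² = 1/14.6005 − 3/56.8 = 0.068491 − 0.052817 = 0.015674.
Hence σ₀² = 1/0.015674 ≈ 63.8.

σ₀² = 63.8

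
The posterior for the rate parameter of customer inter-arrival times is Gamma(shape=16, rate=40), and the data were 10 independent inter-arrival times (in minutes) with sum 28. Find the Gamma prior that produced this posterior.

Gamma–exponential conjugacy: posterior shape = α + n, posterior rate = β + Σtᵢ.
So α = 16 − 10 = 6 and β = 40 − 28 = 12.

Gamma(shape=6, rate=12)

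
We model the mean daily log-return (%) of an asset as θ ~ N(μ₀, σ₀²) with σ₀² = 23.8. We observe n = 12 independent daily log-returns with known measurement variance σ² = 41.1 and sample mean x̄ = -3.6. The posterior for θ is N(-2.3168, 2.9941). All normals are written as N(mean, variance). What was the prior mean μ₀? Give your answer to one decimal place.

μ₀ = 6.6

The posterior mean is a precision-weighted average: μ_n = (τ₀μ₀ + τ_data·x̄)/(τ₀+τ_data), with τ₀=1/σ₀² and τ_data=n/σ².
Here τ₀ = 1/23.8 = 0.042017 and τ_data = 12/41.1 = 0.291971, so τ_n = 0.333988.
Rearranging for μ₀: μ₀ = (μ_n·τ_n − τ_data·x̄)/τ₀ = (-2.3168·0.333988 − 0.291971·-3.6) / 0.042017 = 0.277312/0.042017 ≈ 6.6.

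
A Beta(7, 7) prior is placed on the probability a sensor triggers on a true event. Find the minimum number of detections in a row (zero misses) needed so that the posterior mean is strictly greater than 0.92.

After k detections and 0 misses the posterior is Beta(7+k, 7), with mean (7+k)/(7+7+k).
Set (7+k)/(14+k) > 0.92 and solve: k > (0.92·14 − 7)/(1 − 0.92) = 73.500.
The smallest integer exceeding 73.500 is 74.

k = 74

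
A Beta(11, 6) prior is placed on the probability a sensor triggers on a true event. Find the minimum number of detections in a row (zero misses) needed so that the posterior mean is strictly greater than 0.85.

After k detections and 0 misses the posterior is Beta(11+k, 6), with mean (11+k)/(11+6+k).
Set (11+k)/(17+k) > 0.85 and solve: k > (0.85·17 − 11)/(1 − 0.85) = 23.000.
The smallest integer exceeding 23.000 is 24, and checking k=24: (35)/(41) = 0.8537 > 0.85.

k = 24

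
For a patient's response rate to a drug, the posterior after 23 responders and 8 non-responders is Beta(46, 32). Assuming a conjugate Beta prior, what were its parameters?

Beta(23, 24)

A Beta(a, b) prior with s successes and f failures in binomial data gives a Beta(a+s, b+f) posterior.
So a = 46 − 23 = 23 and b = 32 − 8 = 24.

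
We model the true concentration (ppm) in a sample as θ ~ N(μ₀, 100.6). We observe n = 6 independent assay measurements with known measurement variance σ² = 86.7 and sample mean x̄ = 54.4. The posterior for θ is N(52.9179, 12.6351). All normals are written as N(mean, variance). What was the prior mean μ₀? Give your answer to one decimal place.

With known observation variance, the Normal–Normal posterior has precision τ_n = τ₀ + n/σ² and mean μ_n = (τ₀μ₀ + (n/σ²)x̄)/τ_n.
Here τ₀ = 1/100.6 = 0.009940 and τ_data = 6/86.7 = 0.069204, so τ_n = 0.079144.
Rearranging for μ₀: μ₀ = (μ_n·τ_n − τ_data·x̄)/τ₀ = (52.9179·0.079144 − 0.069204·54.4) / 0.009940 = 0.423437/0.009940 ≈ 42.6.

μ₀ = 42.6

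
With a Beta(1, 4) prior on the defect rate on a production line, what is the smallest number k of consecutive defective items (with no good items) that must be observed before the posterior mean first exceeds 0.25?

After k defective items and 0 good items the posterior is Beta(1+k, 4), with mean (1+k)/(1+4+k).
Set (1+k)/(5+k) > 0.25 and solve: k > (0.25·5 − 1)/(1 − 0.25) = 0.333.
The smallest integer exceeding 0.333 is 1.

k = 1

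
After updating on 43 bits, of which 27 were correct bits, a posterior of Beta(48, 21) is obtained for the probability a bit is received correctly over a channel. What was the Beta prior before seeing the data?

A Beta(α, β) prior with s successes and f failures in binomial data gives a Beta(α+s, β+f) posterior.
Subtract the data counts: 48−27=21, 21−16=5.

Beta(21, 5)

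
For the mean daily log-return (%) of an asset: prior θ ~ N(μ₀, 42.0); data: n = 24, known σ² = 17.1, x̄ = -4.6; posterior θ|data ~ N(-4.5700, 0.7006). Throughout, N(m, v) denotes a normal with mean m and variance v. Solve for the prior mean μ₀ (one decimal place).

The posterior mean is a precision-weighted average: μ_n = (τ₀μ₀ + τ_data·x̄)/(τ₀+τ_data), with τ₀=1/σ₀² and τ_data=n/σ².
Here τ₀ = 1/42.0 = 0.023810 and τ_data = 24/17.1 = 1.403509, so τ_n = 1.427319.
Rearranging for μ₀: μ₀ = (μ_n·τ_n − τ_data·x̄)/τ₀ = (-4.5700·1.427319 − 1.403509·-4.6) / 0.023810 = -0.066706/0.023810 ≈ -2.8.

μ₀ = -2.8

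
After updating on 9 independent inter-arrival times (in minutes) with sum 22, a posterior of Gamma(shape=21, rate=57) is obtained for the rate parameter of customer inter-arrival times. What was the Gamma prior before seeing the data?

Gamma(shape=12, rate=35)

Gamma–exponential conjugacy: posterior shape = α + n, posterior rate = β + Σtᵢ.
So α = 21 − 9 = 12 and β = 57 − 22 = 35.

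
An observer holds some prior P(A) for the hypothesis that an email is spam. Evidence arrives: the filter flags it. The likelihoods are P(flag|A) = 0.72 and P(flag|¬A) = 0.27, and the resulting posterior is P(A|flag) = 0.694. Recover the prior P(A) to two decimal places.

P(A) = 0.46

In odds form, posterior odds = prior odds × likelihood ratio, so prior odds = posterior odds ÷ LR.
Posterior odds = 0.694/(1−0.694) = 2.2680. LR = 0.72/0.27 = 2.6667.
Prior odds = 2.2680/2.6667 = 0.8505, so P(A) = 0.8505/(1+0.8505) ≈ 0.46.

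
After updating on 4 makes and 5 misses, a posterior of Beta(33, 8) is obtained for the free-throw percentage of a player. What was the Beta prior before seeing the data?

Beta(29, 3)

A Beta(a, b) prior with s successes and f failures in binomial data gives a Beta(a+s, b+f) posterior.
So a = 33 − 4 = 29 and b = 8 − 5 = 3.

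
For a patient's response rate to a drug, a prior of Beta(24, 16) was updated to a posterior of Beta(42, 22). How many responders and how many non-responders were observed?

Under Beta–binomial conjugacy the posterior parameters are (α+s, β+f).
Match parameters: s=42−24=18, f=22−16=6.

18 responders and 6 non-responders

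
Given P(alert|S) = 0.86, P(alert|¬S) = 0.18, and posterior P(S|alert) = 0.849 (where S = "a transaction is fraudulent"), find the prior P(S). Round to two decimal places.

P(S) = 0.54

Bayes' rule in odds form gives O(S|E) = O(S)·[P(E|S)/P(E|¬S)], hence O(S) = O(S|E)/LR.
Posterior odds = 0.849/(1−0.849) = 5.6225. LR = 0.86/0.18 = 4.7778.
Prior odds = 5.6225/4.7778 = 1.1768, so P(S) = 1.1768/(1+1.1768) ≈ 0.54.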